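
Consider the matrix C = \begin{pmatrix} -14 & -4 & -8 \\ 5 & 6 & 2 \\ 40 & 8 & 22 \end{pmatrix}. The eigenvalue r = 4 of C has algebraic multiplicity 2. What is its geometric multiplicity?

1

C − 4I = [[-18, -4, -8], [5, 2, 2], [40, 8, 18]].
This matrix has rank 2, so its null space has dimension 3 − 2 = 1.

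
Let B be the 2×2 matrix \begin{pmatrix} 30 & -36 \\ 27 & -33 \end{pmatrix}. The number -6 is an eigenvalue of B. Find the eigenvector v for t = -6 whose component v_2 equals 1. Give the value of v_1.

1

B + 6I = [[36, -36], [27, -27]].
Solving (B + 6I)v = 0 gives the eigenspace spanned by (1, 1).
With v_2 = 1, v = (1, 1), so v_1 = 1.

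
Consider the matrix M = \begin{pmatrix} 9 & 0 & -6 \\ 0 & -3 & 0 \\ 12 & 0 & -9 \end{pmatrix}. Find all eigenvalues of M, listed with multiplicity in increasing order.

-3, -3, 3

Characteristic polynomial: p(s) = s^3 + 3s^2 - 9s - 27 = (s - 3)(s + 3)^2.
Roots (with multiplicity): -3, -3, 3.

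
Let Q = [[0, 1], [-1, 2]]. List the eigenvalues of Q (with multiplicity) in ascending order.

1, 1

Characteristic polynomial: p(t) = t^2 - 2t + 1 = (t - 1)^2.
Roots (with multiplicity): 1, 1.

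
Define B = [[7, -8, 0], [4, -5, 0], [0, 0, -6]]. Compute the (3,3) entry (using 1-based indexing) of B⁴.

Characteristic polynomial: s^3 + 4s^2 - 15s - 18 = (s - 3)(s + 1)(s + 6), so the eigenvalues are -6, -1, 3.
s=-1: eigenvector (1, 1, 0).
s=3: eigenvector (-2, -1, 0).
s=-6: eigenvector (0, 0, 1).
P = [[1, -2, 0], [1, -1, 0], [0, 0, 1]], D = diag(-1, 3, -6), P⁻¹ = [[-1, 2, 0], [-1, 1, 0], [0, 0, 1]].
B⁴ = P·diag(1, 81, 1296)·P⁻¹ = [[161, -160, 0], [80, -79, 0], [0, 0, 1296]].
The requested entry is 1296.

1296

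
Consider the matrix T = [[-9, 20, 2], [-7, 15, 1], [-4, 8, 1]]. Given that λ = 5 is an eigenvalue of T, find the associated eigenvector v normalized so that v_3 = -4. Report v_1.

-12

T − 5I = [[-14, 20, 2], [-7, 10, 1], [-4, 8, -4]].
Solving (T − 5I)v = 0 gives the eigenspace spanned by (-12, -8, -4).
With v_3 = -4, v = (-12, -8, -4), so v_1 = -12.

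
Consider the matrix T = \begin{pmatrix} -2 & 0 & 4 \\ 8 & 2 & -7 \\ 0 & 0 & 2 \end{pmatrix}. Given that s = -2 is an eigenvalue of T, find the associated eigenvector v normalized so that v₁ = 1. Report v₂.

-2

T + 2I = [[0, 0, 4], [8, 4, -7], [0, 0, 4]].
Solving (T + 2I)v = 0 gives the eigenspace spanned by (1, -2, 0).
With v₁ = 1, v = (1, -2, 0), so v₂ = -2.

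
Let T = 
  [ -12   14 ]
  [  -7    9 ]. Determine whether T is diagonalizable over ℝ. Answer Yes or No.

Yes

Characteristic polynomial: p(r) = r^2 + 3r - 10 = (r - 2)(r + 5).
All 2 eigenvalues are distinct, so T is diagonalizable.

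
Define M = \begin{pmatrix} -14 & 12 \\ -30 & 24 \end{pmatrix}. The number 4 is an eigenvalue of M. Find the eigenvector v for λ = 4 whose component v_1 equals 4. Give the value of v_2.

6

M − 4I = [[-18, 12], [-30, 20]].
Solving (M − 4I)v = 0 gives the eigenspace spanned by (4, 6).
With v_1 = 4, v = (4, 6), so v_2 = 6.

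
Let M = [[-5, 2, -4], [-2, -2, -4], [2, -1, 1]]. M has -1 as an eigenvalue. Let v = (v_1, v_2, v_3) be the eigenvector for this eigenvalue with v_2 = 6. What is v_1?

M + 1I = [[-4, 2, -4], [-2, -1, -4], [2, -1, 2]].
Solving (M + 1I)v = 0 gives the eigenspace spanned by (9, 6, -6).
With v_2 = 6, v = (9, 6, -6), so v_1 = 9.

9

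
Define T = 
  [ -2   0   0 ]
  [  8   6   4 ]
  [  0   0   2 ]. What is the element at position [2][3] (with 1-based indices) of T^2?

Characteristic polynomial: λ^3 - 6λ^2 - 4λ + 24 = (λ - 6)(λ - 2)(λ + 2), so the eigenvalues are -2, 2, 6.
λ=-2: eigenvector (1, -1, 0).
λ=2: eigenvector (0, -1, 1).
λ=6: eigenvector (0, 1, 0).
P = [[1, 0, 0], [-1, -1, 1], [0, 1, 0]], D = diag(-2, 2, 6), P⁻¹ = [[1, 0, 0], [0, 0, 1], [1, 1, 1]].
T² = P·diag(4, 4, 36)·P⁻¹ = [[4, 0, 0], [32, 36, 32], [0, 0, 4]].
The requested entry is 32.

32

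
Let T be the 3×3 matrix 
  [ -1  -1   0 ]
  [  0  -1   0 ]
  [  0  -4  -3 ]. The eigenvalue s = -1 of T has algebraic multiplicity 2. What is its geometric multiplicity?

1

T + 1I = [[0, -1, 0], [0, 0, 0], [0, -4, -2]].
This matrix has rank 2, so its null space has dimension 3 − 2 = 1.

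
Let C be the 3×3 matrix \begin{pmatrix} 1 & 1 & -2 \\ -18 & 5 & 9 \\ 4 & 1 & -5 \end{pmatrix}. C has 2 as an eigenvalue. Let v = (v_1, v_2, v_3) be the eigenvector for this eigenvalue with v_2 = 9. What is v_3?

C − 2I = [[-1, 1, -2], [-18, 3, 9], [4, 1, -7]].
Solving (C − 2I)v = 0 gives the eigenspace spanned by (3, 9, 3).
With v_2 = 9, v = (3, 9, 3), so v_3 = 3.

3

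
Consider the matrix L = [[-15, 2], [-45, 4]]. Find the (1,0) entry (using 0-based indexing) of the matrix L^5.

-209295

Characteristic polynomial: μ^2 + 11μ + 30 = (μ + 5)(μ + 6), so the eigenvalues are -6, -5.
μ=-5: eigenvector (1, 5).
μ=-6: eigenvector (-2, -9).
P = [[1, -2], [5, -9]], D = diag(-5, -6), P⁻¹ = [[-9, 2], [-5, 1]].
L⁵ = P·diag(-3125, -7776)·P⁻¹ = [[-49635, 9302], [-209295, 38734]].
The requested entry is -209295.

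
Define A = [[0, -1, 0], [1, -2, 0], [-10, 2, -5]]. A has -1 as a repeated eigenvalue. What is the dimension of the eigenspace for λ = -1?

1

A + 1I = [[1, -1, 0], [1, -1, 0], [-10, 2, -4]].
This matrix has rank 2, so its null space has dimension 3 − 2 = 1.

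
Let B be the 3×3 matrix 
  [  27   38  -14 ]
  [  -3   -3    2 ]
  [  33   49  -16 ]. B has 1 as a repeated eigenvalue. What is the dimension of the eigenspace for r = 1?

B − 1I = [[26, 38, -14], [-3, -4, 2], [33, 49, -17]].
This matrix has rank 2, so its null space has dimension 3 − 2 = 1.

1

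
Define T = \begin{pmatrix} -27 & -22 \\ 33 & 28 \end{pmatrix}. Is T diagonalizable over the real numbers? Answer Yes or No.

Characteristic polynomial: p(λ) = λ^2 - λ - 30 = (λ - 6)(λ + 5).
All 2 eigenvalues are distinct, so T is diagonalizable.

Yes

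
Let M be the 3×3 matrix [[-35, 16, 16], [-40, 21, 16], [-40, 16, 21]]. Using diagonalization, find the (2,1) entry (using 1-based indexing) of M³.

Characteristic polynomial: r^3 - 7r^2 - 5r + 75 = (r - 5)^2(r + 3), so the eigenvalues are -3, 5, 5.
r=-3: eigenvector (1, 1, 1).
r=5: eigenvector (2, 5, 0).
r=5: eigenvector (0, -1, 1).
P = [[1, 2, 0], [1, 5, -1], [1, 0, 1]], D = diag(-3, 5, 5), P⁻¹ = [[5, -2, -2], [-2, 1, 1], [-5, 2, 3]].
M³ = P·diag(-27, 125, 125)·P⁻¹ = [[-635, 304, 304], [-760, 429, 304], [-760, 304, 429]].
The requested entry is -760.

-760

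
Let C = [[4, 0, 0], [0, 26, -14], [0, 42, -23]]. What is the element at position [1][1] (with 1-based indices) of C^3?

64

Characteristic polynomial: s^3 - 7s^2 + 2s + 40 = (s - 5)(s - 4)(s + 2), so the eigenvalues are -2, 4, 5.
s=-2: eigenvector (0, 1, 2).
s=4: eigenvector (1, 0, 0).
s=5: eigenvector (0, -2, -3).
P = [[0, 1, 0], [1, 0, -2], [2, 0, -3]], D = diag(-2, 4, 5), P⁻¹ = [[0, -3, 2], [1, 0, 0], [0, -2, 1]].
C³ = P·diag(-8, 64, 125)·P⁻¹ = [[64, 0, 0], [0, 524, -266], [0, 798, -407]].
The requested entry is 64.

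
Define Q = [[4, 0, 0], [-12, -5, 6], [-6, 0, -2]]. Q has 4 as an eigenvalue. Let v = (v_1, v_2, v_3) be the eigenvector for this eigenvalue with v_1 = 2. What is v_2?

-4

Q − 4I = [[0, 0, 0], [-12, -9, 6], [-6, 0, -6]].
Solving (Q − 4I)v = 0 gives the eigenspace spanned by (2, -4, -2).
With v_1 = 2, v = (2, -4, -2), so v_2 = -4.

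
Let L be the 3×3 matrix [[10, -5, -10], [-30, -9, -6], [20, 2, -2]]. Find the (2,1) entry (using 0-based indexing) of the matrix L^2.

-122

Characteristic polynomial: s^3 + s^2 - 30s = s(s - 5)(s + 6), so the eigenvalues are -6, 0, 5.
s=5: eigenvector (1, -3, 2).
s=0: eigenvector (1, -6, 4).
s=-6: eigenvector (0, -2, 1).
P = [[1, 1, 0], [-3, -6, -2], [2, 4, 1]], D = diag(5, 0, -6), P⁻¹ = [[2, -1, -2], [-1, 1, 2], [0, -2, -3]].
L² = P·diag(25, 0, 36)·P⁻¹ = [[50, -25, -50], [-150, 219, 366], [100, -122, -208]].
The requested entry is -122.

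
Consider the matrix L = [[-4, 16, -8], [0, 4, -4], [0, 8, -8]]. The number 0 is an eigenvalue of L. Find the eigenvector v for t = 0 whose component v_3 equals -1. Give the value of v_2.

-1

L = [[-4, 16, -8], [0, 4, -4], [0, 8, -8]].
Solving (L)v = 0 gives the eigenspace spanned by (-2, -1, -1).
With v_3 = -1, v = (-2, -1, -1), so v_2 = -1.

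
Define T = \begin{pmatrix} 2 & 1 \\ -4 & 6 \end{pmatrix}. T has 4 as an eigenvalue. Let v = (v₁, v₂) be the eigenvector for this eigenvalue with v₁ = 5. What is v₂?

T − 4I = [[-2, 1], [-4, 2]].
Solving (T − 4I)v = 0 gives the eigenspace spanned by (5, 10).
With v₁ = 5, v = (5, 10), so v₂ = 10.

10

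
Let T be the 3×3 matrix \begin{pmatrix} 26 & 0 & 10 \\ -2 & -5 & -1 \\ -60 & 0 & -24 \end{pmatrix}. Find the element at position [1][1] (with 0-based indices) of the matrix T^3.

Characteristic polynomial: λ^3 + 3λ^2 - 34λ - 120 = (λ - 6)(λ + 4)(λ + 5), so the eigenvalues are -5, -4, 6.
λ=6: eigenvector (1, 0, -2).
λ=-4: eigenvector (-1, -1, 3).
λ=-5: eigenvector (0, 1, 0).
P = [[1, -1, 0], [0, -1, 1], [-2, 3, 0]], D = diag(6, -4, -5), P⁻¹ = [[3, 0, 1], [2, 0, 1], [2, 1, 1]].
T³ = P·diag(216, -64, -125)·P⁻¹ = [[776, 0, 280], [-122, -125, -61], [-1680, 0, -624]].
The requested entry is -125.

-125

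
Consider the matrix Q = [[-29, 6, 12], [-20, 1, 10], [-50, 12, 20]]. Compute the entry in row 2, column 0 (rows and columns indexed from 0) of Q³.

Characteristic polynomial: r^3 + 8r^2 + 11r - 20 = (r - 1)(r + 4)(r + 5), so the eigenvalues are -5, -4, 1.
r=-5: eigenvector (1, 0, 2).
r=1: eigenvector (1, 1, 2).
r=-4: eigenvector (0, -2, 1).
P = [[1, 1, 0], [0, 1, -2], [2, 2, 1]], D = diag(-5, 1, -4), P⁻¹ = [[5, -1, -2], [-4, 1, 2], [-2, 0, 1]].
Q³ = P·diag(-125, 1, -64)·P⁻¹ = [[-629, 126, 252], [-260, 1, 130], [-1130, 252, 440]].
The requested entry is -1130.

-1130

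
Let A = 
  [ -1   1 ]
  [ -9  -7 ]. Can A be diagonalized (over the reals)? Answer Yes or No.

Characteristic polynomial: p(r) = r^2 + 8r + 16 = (r + 4)^2.
r = -4 has algebraic multiplicity 2; rank(A + 4I) = 1, so geometric multiplicity = 1.
Geometric multiplicity < algebraic multiplicity, so A is not diagonalizable.

No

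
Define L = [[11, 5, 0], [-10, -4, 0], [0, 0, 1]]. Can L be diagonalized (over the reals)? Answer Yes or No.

Characteristic polynomial: p(s) = s^3 - 8s^2 + 13s - 6 = (s - 6)(s - 1)^2.
s = 1 has algebraic multiplicity 2; rank(L − 1I) = 1, so geometric multiplicity = 2.
Every eigenvalue has geometric = algebraic multiplicity, so L is diagonalizable.

Yes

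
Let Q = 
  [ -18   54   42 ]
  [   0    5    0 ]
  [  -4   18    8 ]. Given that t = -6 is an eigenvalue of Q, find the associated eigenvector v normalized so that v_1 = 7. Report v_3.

Q + 6I = [[-12, 54, 42], [0, 11, 0], [-4, 18, 14]].
Solving (Q + 6I)v = 0 gives the eigenspace spanned by (7, 0, 2).
With v_1 = 7, v = (7, 0, 2), so v_3 = 2.

2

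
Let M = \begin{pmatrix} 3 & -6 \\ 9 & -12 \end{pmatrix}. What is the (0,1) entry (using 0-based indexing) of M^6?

Characteristic polynomial: λ^2 + 9λ + 18 = (λ + 3)(λ + 6), so the eigenvalues are -6, -3.
λ=-3: eigenvector (1, 1).
λ=-6: eigenvector (2, 3).
P = [[1, 2], [1, 3]], D = diag(-3, -6), P⁻¹ = [[3, -2], [-1, 1]].
M⁶ = P·diag(729, 46656)·P⁻¹ = [[-91125, 91854], [-137781, 138510]].
The requested entry is 91854.

91854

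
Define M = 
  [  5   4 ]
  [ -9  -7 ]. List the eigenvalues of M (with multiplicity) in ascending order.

Characteristic polynomial: p(t) = t^2 + 2t + 1 = (t + 1)^2.
Roots (with multiplicity): -1, -1.

-1, -1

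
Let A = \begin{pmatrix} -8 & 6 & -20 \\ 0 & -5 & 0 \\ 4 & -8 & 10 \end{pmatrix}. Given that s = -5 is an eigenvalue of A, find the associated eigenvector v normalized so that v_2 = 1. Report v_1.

2

A + 5I = [[-3, 6, -20], [0, 0, 0], [4, -8, 15]].
Solving (A + 5I)v = 0 gives the eigenspace spanned by (2, 1, 0).
With v_2 = 1, v = (2, 1, 0), so v_1 = 2.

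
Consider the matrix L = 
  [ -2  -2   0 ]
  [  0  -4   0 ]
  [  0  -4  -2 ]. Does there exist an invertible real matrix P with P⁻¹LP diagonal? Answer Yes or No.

Characteristic polynomial: p(r) = r^3 + 8r^2 + 20r + 16 = (r + 2)^2(r + 4).
r = -2 has algebraic multiplicity 2; rank(L + 2I) = 1, so geometric multiplicity = 2.
Every eigenvalue has geometric = algebraic multiplicity, so L is diagonalizable.

Yes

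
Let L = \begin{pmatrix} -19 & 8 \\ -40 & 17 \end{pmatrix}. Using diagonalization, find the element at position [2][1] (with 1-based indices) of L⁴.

Characteristic polynomial: s^2 + 2s - 3 = (s - 1)(s + 3), so the eigenvalues are -3, 1.
s=-3: eigenvector (1, 2).
s=1: eigenvector (2, 5).
P = [[1, 2], [2, 5]], D = diag(-3, 1), P⁻¹ = [[5, -2], [-2, 1]].
L⁴ = P·diag(81, 1)·P⁻¹ = [[401, -160], [800, -319]].
The requested entry is 800.

800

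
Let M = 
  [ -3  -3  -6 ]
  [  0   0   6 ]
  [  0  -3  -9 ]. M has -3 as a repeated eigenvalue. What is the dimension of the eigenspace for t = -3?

M + 3I = [[0, -3, -6], [0, 3, 6], [0, -3, -6]].
This matrix has rank 1, so its null space has dimension 3 − 1 = 2.

2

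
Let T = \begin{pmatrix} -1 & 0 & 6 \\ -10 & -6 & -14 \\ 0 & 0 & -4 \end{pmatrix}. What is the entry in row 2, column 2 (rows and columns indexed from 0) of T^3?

-64

Characteristic polynomial: r^3 + 11r^2 + 34r + 24 = (r + 1)(r + 4)(r + 6), so the eigenvalues are -6, -4, -1.
r=-1: eigenvector (1, -2, 0).
r=-6: eigenvector (0, 1, 0).
r=-4: eigenvector (-2, 3, 1).
P = [[1, 0, -2], [-2, 1, 3], [0, 0, 1]], D = diag(-1, -6, -4), P⁻¹ = [[1, 0, 2], [2, 1, 1], [0, 0, 1]].
T³ = P·diag(-1, -216, -64)·P⁻¹ = [[-1, 0, 126], [-430, -216, -404], [0, 0, -64]].
The requested entry is -64.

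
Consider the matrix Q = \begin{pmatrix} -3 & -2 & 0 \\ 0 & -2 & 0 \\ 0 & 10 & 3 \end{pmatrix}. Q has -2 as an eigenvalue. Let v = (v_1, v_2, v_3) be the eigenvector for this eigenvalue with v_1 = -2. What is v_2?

1

Q + 2I = [[-1, -2, 0], [0, 0, 0], [0, 10, 5]].
Solving (Q + 2I)v = 0 gives the eigenspace spanned by (-2, 1, -2).
With v_1 = -2, v = (-2, 1, -2), so v_2 = 1.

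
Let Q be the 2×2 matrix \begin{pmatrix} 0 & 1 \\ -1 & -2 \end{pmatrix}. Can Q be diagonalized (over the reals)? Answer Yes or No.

Characteristic polynomial: p(r) = r^2 + 2r + 1 = (r + 1)^2.
r = -1 has algebraic multiplicity 2; rank(Q + 1I) = 1, so geometric multiplicity = 1.
Geometric multiplicity < algebraic multiplicity, so Q is not diagonalizable.

No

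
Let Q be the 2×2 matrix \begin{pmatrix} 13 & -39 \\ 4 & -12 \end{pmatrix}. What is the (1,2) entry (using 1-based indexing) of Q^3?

Characteristic polynomial: μ^2 - μ = μ(μ - 1), so the eigenvalues are 0, 1.
μ=1: eigenvector (13, 4).
μ=0: eigenvector (3, 1).
P = [[13, 3], [4, 1]], D = diag(1, 0), P⁻¹ = [[1, -3], [-4, 13]].
Q³ = P·diag(1, 0)·P⁻¹ = [[13, -39], [4, -12]].
The requested entry is -39.

-39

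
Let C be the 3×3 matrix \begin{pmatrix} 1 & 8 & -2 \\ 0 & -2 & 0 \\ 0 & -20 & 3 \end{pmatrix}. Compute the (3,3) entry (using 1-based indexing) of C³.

Characteristic polynomial: λ^3 - 2λ^2 - 5λ + 6 = (λ - 3)(λ - 1)(λ + 2), so the eigenvalues are -2, 1, 3.
λ=1: eigenvector (1, 0, 0).
λ=-2: eigenvector (0, 1, 4).
λ=3: eigenvector (-1, 0, 1).
P = [[1, 0, -1], [0, 1, 0], [0, 4, 1]], D = diag(1, -2, 3), P⁻¹ = [[1, -4, 1], [0, 1, 0], [0, -4, 1]].
C³ = P·diag(1, -8, 27)·P⁻¹ = [[1, 104, -26], [0, -8, 0], [0, -140, 27]].
The requested entry is 27.

27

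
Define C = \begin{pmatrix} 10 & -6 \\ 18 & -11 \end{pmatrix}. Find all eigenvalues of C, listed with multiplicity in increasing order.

Characteristic polynomial: p(λ) = λ^2 + λ - 2 = (λ - 1)(λ + 2).
Roots (with multiplicity): -2, 1.

-2, 1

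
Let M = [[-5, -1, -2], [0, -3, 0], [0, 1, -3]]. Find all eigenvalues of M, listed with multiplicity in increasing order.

Characteristic polynomial: p(r) = r^3 + 11r^2 + 39r + 45 = (r + 3)^2(r + 5).
Roots (with multiplicity): -5, -3, -3.

-5, -3, -3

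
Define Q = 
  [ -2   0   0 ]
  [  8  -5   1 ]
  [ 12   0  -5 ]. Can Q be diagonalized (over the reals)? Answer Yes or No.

No

Characteristic polynomial: p(s) = s^3 + 12s^2 + 45s + 50 = (s + 2)(s + 5)^2.
s = -5 has algebraic multiplicity 2; rank(Q + 5I) = 2, so geometric multiplicity = 1.
Geometric multiplicity < algebraic multiplicity, so Q is not diagonalizable.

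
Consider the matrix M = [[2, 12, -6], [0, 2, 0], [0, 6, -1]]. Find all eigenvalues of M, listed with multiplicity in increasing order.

Characteristic polynomial: p(s) = s^3 - 3s^2 + 4 = (s - 2)^2(s + 1).
Roots (with multiplicity): -1, 2, 2.

-1, 2, 2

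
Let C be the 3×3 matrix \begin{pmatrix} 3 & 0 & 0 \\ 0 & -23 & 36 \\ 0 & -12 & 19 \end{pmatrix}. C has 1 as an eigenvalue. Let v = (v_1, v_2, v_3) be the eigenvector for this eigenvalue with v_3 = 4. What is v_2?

C − 1I = [[2, 0, 0], [0, -24, 36], [0, -12, 18]].
Solving (C − 1I)v = 0 gives the eigenspace spanned by (0, 6, 4).
With v_3 = 4, v = (0, 6, 4), so v_2 = 6.

6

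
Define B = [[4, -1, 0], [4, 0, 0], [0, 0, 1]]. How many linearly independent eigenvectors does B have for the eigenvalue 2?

1

B − 2I = [[2, -1, 0], [4, -2, 0], [0, 0, -1]].
This matrix has rank 2, so its null space has dimension 3 − 2 = 1.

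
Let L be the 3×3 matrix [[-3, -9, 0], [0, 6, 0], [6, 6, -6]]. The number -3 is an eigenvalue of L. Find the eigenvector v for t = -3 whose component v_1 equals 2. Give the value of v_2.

L + 3I = [[0, -9, 0], [0, 9, 0], [6, 6, -3]].
Solving (L + 3I)v = 0 gives the eigenspace spanned by (2, 0, 4).
With v_1 = 2, v = (2, 0, 4), so v_2 = 0.

0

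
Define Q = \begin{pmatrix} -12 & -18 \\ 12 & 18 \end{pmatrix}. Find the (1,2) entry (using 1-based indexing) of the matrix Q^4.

Characteristic polynomial: μ^2 - 6μ = μ(μ - 6), so the eigenvalues are 0, 6.
μ=6: eigenvector (1, -1).
μ=0: eigenvector (3, -2).
P = [[1, 3], [-1, -2]], D = diag(6, 0), P⁻¹ = [[-2, -3], [1, 1]].
Q⁴ = P·diag(1296, 0)·P⁻¹ = [[-2592, -3888], [2592, 3888]].
The requested entry is -3888.

-3888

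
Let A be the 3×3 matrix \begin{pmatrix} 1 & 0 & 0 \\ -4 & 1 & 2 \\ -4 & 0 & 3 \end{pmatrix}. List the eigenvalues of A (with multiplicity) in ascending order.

Characteristic polynomial: p(λ) = λ^3 - 5λ^2 + 7λ - 3 = (λ - 3)(λ - 1)^2.
Roots (with multiplicity): 1, 1, 3.

1, 1, 3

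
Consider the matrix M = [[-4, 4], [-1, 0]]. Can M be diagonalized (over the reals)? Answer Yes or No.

No

Characteristic polynomial: p(r) = r^2 + 4r + 4 = (r + 2)^2.
r = -2 has algebraic multiplicity 2; rank(M + 2I) = 1, so geometric multiplicity = 1.
Geometric multiplicity < algebraic multiplicity, so M is not diagonalizable.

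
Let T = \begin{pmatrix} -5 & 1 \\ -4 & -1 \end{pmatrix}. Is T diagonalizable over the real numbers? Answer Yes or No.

Characteristic polynomial: p(μ) = μ^2 + 6μ + 9 = (μ + 3)^2.
μ = -3 has algebraic multiplicity 2; rank(T + 3I) = 1, so geometric multiplicity = 1.
Geometric multiplicity < algebraic multiplicity, so T is not diagonalizable.

No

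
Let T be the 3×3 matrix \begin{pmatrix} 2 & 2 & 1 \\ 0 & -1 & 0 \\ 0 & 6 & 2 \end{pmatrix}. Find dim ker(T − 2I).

T − 2I = [[0, 2, 1], [0, -3, 0], [0, 6, 0]].
This matrix has rank 2, so its null space has dimension 3 − 2 = 1.

1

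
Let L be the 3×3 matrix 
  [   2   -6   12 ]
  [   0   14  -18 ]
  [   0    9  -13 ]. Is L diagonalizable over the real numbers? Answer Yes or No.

Yes

Characteristic polynomial: p(s) = s^3 - 3s^2 - 18s + 40 = (s - 5)(s - 2)(s + 4).
All 3 eigenvalues are distinct, so L is diagonalizable.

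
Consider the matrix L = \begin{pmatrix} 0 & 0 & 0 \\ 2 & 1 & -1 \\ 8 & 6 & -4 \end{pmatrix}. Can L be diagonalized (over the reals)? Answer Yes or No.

Characteristic polynomial: p(μ) = μ^3 + 3μ^2 + 2μ = μ(μ + 1)(μ + 2).
All 3 eigenvalues are distinct, so L is diagonalizable.

Yes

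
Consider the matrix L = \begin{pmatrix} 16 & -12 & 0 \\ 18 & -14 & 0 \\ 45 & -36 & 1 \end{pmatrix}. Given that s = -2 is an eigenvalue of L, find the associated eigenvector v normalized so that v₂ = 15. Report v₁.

10

L + 2I = [[18, -12, 0], [18, -12, 0], [45, -36, 3]].
Solving (L + 2I)v = 0 gives the eigenspace spanned by (10, 15, 30).
With v₂ = 15, v = (10, 15, 30), so v₁ = 10.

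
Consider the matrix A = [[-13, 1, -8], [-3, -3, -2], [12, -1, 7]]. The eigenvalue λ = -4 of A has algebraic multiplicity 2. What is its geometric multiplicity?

1

A + 4I = [[-9, 1, -8], [-3, 1, -2], [12, -1, 11]].
This matrix has rank 2, so its null space has dimension 3 − 2 = 1.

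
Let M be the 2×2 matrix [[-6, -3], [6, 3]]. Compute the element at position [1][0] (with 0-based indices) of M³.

54

Characteristic polynomial: λ^2 + 3λ = λ(λ + 3), so the eigenvalues are -3, 0.
λ=-3: eigenvector (1, -1).
λ=0: eigenvector (-1, 2).
P = [[1, -1], [-1, 2]], D = diag(-3, 0), P⁻¹ = [[2, 1], [1, 1]].
M³ = P·diag(-27, 0)·P⁻¹ = [[-54, -27], [54, 27]].
The requested entry is 54.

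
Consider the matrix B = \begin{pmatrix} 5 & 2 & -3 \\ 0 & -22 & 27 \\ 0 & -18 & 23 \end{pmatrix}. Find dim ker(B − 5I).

B − 5I = [[0, 2, -3], [0, -27, 27], [0, -18, 18]].
This matrix has rank 2, so its null space has dimension 3 − 2 = 1.

1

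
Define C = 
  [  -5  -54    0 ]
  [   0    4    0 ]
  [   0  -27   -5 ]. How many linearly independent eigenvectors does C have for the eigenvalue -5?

C + 5I = [[0, -54, 0], [0, 9, 0], [0, -27, 0]].
This matrix has rank 1, so its null space has dimension 3 − 1 = 2.

2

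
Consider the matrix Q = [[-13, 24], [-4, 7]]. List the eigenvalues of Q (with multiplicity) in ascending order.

Characteristic polynomial: p(r) = r^2 + 6r + 5 = (r + 1)(r + 5).
Roots (with multiplicity): -5, -1.

-5, -1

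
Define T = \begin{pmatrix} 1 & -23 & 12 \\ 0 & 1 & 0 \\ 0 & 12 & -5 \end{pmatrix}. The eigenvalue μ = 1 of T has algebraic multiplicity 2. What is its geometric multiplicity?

T − 1I = [[0, -23, 12], [0, 0, 0], [0, 12, -6]].
This matrix has rank 2, so its null space has dimension 3 − 2 = 1.

1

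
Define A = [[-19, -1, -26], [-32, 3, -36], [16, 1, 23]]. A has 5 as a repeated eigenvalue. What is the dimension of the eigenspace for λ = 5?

A − 5I = [[-24, -1, -26], [-32, -2, -36], [16, 1, 18]].
This matrix has rank 2, so its null space has dimension 3 − 2 = 1.

1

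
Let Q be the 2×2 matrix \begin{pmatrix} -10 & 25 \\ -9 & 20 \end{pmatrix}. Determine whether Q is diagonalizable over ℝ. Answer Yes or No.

Characteristic polynomial: p(r) = r^2 - 10r + 25 = (r - 5)^2.
r = 5 has algebraic multiplicity 2; rank(Q − 5I) = 1, so geometric multiplicity = 1.
Geometric multiplicity < algebraic multiplicity, so Q is not diagonalizable.

No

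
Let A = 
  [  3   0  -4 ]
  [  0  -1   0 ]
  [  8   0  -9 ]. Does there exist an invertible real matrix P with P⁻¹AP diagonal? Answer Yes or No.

Yes

Characteristic polynomial: p(μ) = μ^3 + 7μ^2 + 11μ + 5 = (μ + 1)^2(μ + 5).
μ = -1 has algebraic multiplicity 2; rank(A + 1I) = 1, so geometric multiplicity = 2.
Every eigenvalue has geometric = algebraic multiplicity, so A is diagonalizable.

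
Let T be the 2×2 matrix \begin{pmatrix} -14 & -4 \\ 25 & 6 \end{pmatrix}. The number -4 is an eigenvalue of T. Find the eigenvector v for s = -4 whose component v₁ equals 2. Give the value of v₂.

T + 4I = [[-10, -4], [25, 10]].
Solving (T + 4I)v = 0 gives the eigenspace spanned by (2, -5).
With v₁ = 2, v = (2, -5), so v₂ = -5.

-5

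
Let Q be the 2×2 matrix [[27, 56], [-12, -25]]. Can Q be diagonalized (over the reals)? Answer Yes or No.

Yes

Characteristic polynomial: p(t) = t^2 - 2t - 3 = (t - 3)(t + 1).
All 2 eigenvalues are distinct, so Q is diagonalizable.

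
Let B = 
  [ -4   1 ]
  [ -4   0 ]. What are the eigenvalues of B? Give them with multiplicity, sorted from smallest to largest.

-2, -2

Characteristic polynomial: p(t) = t^2 + 4t + 4 = (t + 2)^2.
Roots (with multiplicity): -2, -2.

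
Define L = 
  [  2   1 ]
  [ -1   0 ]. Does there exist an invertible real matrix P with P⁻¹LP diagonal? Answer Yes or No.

Characteristic polynomial: p(t) = t^2 - 2t + 1 = (t - 1)^2.
t = 1 has algebraic multiplicity 2; rank(L − 1I) = 1, so geometric multiplicity = 1.
Geometric multiplicity < algebraic multiplicity, so L is not diagonalizable.

No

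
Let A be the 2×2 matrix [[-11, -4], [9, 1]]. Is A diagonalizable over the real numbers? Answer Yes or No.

Characteristic polynomial: p(s) = s^2 + 10s + 25 = (s + 5)^2.
s = -5 has algebraic multiplicity 2; rank(A + 5I) = 1, so geometric multiplicity = 1.
Geometric multiplicity < algebraic multiplicity, so A is not diagonalizable.

No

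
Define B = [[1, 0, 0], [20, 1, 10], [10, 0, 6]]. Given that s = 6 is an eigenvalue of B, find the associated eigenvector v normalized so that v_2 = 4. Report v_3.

2

B − 6I = [[-5, 0, 0], [20, -5, 10], [10, 0, 0]].
Solving (B − 6I)v = 0 gives the eigenspace spanned by (0, 4, 2).
With v_2 = 4, v = (0, 4, 2), so v_3 = 2.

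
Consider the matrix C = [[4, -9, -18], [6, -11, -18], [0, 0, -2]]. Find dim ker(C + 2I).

C + 2I = [[6, -9, -18], [6, -9, -18], [0, 0, 0]].
This matrix has rank 1, so its null space has dimension 3 − 1 = 2.

2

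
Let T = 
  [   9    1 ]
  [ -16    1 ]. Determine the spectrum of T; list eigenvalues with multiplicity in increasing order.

Characteristic polynomial: p(μ) = μ^2 - 10μ + 25 = (μ - 5)^2.
Roots (with multiplicity): 5, 5.

5, 5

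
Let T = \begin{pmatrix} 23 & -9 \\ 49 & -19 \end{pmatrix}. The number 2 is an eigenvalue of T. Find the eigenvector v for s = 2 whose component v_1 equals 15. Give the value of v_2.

T − 2I = [[21, -9], [49, -21]].
Solving (T − 2I)v = 0 gives the eigenspace spanned by (15, 35).
With v_1 = 15, v = (15, 35), so v_2 = 35.

35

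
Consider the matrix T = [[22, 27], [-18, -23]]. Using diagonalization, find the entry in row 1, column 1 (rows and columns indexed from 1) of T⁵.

9322

Characteristic polynomial: λ^2 + λ - 20 = (λ - 4)(λ + 5), so the eigenvalues are -5, 4.
λ=-5: eigenvector (1, -1).
λ=4: eigenvector (3, -2).
P = [[1, 3], [-1, -2]], D = diag(-5, 4), P⁻¹ = [[-2, -3], [1, 1]].
T⁵ = P·diag(-3125, 1024)·P⁻¹ = [[9322, 12447], [-8298, -11423]].
The requested entry is 9322.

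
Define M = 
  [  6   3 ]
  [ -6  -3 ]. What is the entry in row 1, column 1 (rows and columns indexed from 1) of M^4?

162

Characteristic polynomial: r^2 - 3r = r(r - 3), so the eigenvalues are 0, 3.
r=0: eigenvector (1, -2).
r=3: eigenvector (-1, 1).
P = [[1, -1], [-2, 1]], D = diag(0, 3), P⁻¹ = [[-1, -1], [-2, -1]].
M⁴ = P·diag(0, 81)·P⁻¹ = [[162, 81], [-162, -81]].
The requested entry is 162.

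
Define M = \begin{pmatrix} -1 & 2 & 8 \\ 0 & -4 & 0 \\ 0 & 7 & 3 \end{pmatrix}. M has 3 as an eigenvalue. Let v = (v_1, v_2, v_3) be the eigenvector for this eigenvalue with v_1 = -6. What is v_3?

M − 3I = [[-4, 2, 8], [0, -7, 0], [0, 7, 0]].
Solving (M − 3I)v = 0 gives the eigenspace spanned by (-6, 0, -3).
With v_1 = -6, v = (-6, 0, -3), so v_3 = -3.

-3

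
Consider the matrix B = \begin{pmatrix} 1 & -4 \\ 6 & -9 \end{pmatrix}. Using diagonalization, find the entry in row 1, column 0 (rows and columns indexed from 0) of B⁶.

Characteristic polynomial: λ^2 + 8λ + 15 = (λ + 3)(λ + 5), so the eigenvalues are -5, -3.
λ=-5: eigenvector (-2, -3).
λ=-3: eigenvector (-1, -1).
P = [[-2, -1], [-3, -1]], D = diag(-5, -3), P⁻¹ = [[1, -1], [-3, 2]].
B⁶ = P·diag(15625, 729)·P⁻¹ = [[-29063, 29792], [-44688, 45417]].
The requested entry is -44688.

-44688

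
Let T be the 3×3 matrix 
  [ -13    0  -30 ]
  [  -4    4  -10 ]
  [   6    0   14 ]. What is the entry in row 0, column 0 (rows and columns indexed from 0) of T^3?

-37

Characteristic polynomial: μ^3 - 5μ^2 + 2μ + 8 = (μ - 4)(μ - 2)(μ + 1), so the eigenvalues are -1, 2, 4.
μ=-1: eigenvector (5, 0, -2).
μ=2: eigenvector (-2, 1, 1).
μ=4: eigenvector (0, 1, 0).
P = [[5, -2, 0], [0, 1, 1], [-2, 1, 0]], D = diag(-1, 2, 4), P⁻¹ = [[1, 0, 2], [2, 0, 5], [-2, 1, -5]].
T³ = P·diag(-1, 8, 64)·P⁻¹ = [[-37, 0, -90], [-112, 64, -280], [18, 0, 44]].
The requested entry is -37.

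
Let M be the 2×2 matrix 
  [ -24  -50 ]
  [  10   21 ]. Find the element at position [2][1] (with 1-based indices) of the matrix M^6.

Characteristic polynomial: μ^2 + 3μ - 4 = (μ - 1)(μ + 4), so the eigenvalues are -4, 1.
μ=-4: eigenvector (5, -2).
μ=1: eigenvector (-2, 1).
P = [[5, -2], [-2, 1]], D = diag(-4, 1), P⁻¹ = [[1, 2], [2, 5]].
M⁶ = P·diag(4096, 1)·P⁻¹ = [[20476, 40950], [-8190, -16379]].
The requested entry is -8190.

-8190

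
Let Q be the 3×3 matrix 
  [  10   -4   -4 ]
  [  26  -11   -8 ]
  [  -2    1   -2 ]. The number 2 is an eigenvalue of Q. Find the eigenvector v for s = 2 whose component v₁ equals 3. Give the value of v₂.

Q − 2I = [[8, -4, -4], [26, -13, -8], [-2, 1, -4]].
Solving (Q − 2I)v = 0 gives the eigenspace spanned by (3, 6, 0).
With v₁ = 3, v = (3, 6, 0), so v₂ = 6.

6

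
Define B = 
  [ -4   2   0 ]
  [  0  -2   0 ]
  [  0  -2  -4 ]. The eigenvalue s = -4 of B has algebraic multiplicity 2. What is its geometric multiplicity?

B + 4I = [[0, 2, 0], [0, 2, 0], [0, -2, 0]].
This matrix has rank 1, so its null space has dimension 3 − 1 = 2.

2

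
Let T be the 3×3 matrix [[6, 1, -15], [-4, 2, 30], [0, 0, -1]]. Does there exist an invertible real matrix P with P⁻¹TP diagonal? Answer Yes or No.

Characteristic polynomial: p(λ) = λ^3 - 7λ^2 + 8λ + 16 = (λ - 4)^2(λ + 1).
λ = 4 has algebraic multiplicity 2; rank(T − 4I) = 2, so geometric multiplicity = 1.
Geometric multiplicity < algebraic multiplicity, so T is not diagonalizable.

No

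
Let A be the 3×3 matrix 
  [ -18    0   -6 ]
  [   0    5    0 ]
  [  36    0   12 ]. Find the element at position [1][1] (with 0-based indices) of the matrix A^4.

Characteristic polynomial: μ^3 + μ^2 - 30μ = μ(μ - 5)(μ + 6), so the eigenvalues are -6, 0, 5.
μ=-6: eigenvector (1, 0, -2).
μ=5: eigenvector (0, 1, 0).
μ=0: eigenvector (-1, 0, 3).
P = [[1, 0, -1], [0, 1, 0], [-2, 0, 3]], D = diag(-6, 5, 0), P⁻¹ = [[3, 0, 1], [0, 1, 0], [2, 0, 1]].
A⁴ = P·diag(1296, 625, 0)·P⁻¹ = [[3888, 0, 1296], [0, 625, 0], [-7776, 0, -2592]].
The requested entry is 625.

625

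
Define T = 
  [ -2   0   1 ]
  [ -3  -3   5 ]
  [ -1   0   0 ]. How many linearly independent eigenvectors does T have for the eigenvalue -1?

T + 1I = [[-1, 0, 1], [-3, -2, 5], [-1, 0, 1]].
This matrix has rank 2, so its null space has dimension 3 − 2 = 1.

1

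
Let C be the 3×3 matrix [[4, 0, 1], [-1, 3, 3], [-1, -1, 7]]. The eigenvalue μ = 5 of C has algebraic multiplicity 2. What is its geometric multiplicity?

1

C − 5I = [[-1, 0, 1], [-1, -2, 3], [-1, -1, 2]].
This matrix has rank 2, so its null space has dimension 3 − 2 = 1.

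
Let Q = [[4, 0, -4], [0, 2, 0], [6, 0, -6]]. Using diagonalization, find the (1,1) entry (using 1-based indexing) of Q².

-8

Characteristic polynomial: s^3 - 4s = s(s - 2)(s + 2), so the eigenvalues are -2, 0, 2.
s=0: eigenvector (1, 0, 1).
s=2: eigenvector (0, 1, 0).
s=-2: eigenvector (2, 0, 3).
P = [[1, 0, 2], [0, 1, 0], [1, 0, 3]], D = diag(0, 2, -2), P⁻¹ = [[3, 0, -2], [0, 1, 0], [-1, 0, 1]].
Q² = P·diag(0, 4, 4)·P⁻¹ = [[-8, 0, 8], [0, 4, 0], [-12, 0, 12]].
The requested entry is -8.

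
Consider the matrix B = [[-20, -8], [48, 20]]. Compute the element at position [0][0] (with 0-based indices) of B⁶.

Characteristic polynomial: t^2 - 16 = (t - 4)(t + 4), so the eigenvalues are -4, 4.
t=-4: eigenvector (1, -2).
t=4: eigenvector (-1, 3).
P = [[1, -1], [-2, 3]], D = diag(-4, 4), P⁻¹ = [[3, 1], [2, 1]].
B⁶ = P·diag(4096, 4096)·P⁻¹ = [[4096, 0], [0, 4096]].
The requested entry is 4096.

4096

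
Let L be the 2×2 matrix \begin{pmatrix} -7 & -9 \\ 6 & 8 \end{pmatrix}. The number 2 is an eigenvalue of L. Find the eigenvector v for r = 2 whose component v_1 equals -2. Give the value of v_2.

L − 2I = [[-9, -9], [6, 6]].
Solving (L − 2I)v = 0 gives the eigenspace spanned by (-2, 2).
With v_1 = -2, v = (-2, 2), so v_2 = 2.

2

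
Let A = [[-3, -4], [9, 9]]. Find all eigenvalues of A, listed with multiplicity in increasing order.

Characteristic polynomial: p(λ) = λ^2 - 6λ + 9 = (λ - 3)^2.
Roots (with multiplicity): 3, 3.

3, 3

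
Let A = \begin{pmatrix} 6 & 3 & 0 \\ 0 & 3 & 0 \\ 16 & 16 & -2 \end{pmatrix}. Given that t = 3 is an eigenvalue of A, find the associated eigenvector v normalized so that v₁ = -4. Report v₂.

4

A − 3I = [[3, 3, 0], [0, 0, 0], [16, 16, -5]].
Solving (A − 3I)v = 0 gives the eigenspace spanned by (-4, 4, 0).
With v₁ = -4, v = (-4, 4, 0), so v₂ = 4.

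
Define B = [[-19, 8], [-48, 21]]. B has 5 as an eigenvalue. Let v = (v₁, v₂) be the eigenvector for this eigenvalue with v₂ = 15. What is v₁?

5

B − 5I = [[-24, 8], [-48, 16]].
Solving (B − 5I)v = 0 gives the eigenspace spanned by (5, 15).
With v₂ = 15, v = (5, 15), so v₁ = 5.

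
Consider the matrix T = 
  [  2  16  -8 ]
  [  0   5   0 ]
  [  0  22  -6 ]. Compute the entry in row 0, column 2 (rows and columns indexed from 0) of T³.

-224

Characteristic polynomial: μ^3 - μ^2 - 32μ + 60 = (μ - 5)(μ - 2)(μ + 6), so the eigenvalues are -6, 2, 5.
μ=2: eigenvector (1, 0, 0).
μ=5: eigenvector (0, 1, 2).
μ=-6: eigenvector (1, 0, 1).
P = [[1, 0, 1], [0, 1, 0], [0, 2, 1]], D = diag(2, 5, -6), P⁻¹ = [[1, 2, -1], [0, 1, 0], [0, -2, 1]].
T³ = P·diag(8, 125, -216)·P⁻¹ = [[8, 448, -224], [0, 125, 0], [0, 682, -216]].
The requested entry is -224.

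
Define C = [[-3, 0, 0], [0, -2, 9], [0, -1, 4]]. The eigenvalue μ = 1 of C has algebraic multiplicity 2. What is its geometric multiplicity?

C − 1I = [[-4, 0, 0], [0, -3, 9], [0, -1, 3]].
This matrix has rank 2, so its null space has dimension 3 − 2 = 1.

1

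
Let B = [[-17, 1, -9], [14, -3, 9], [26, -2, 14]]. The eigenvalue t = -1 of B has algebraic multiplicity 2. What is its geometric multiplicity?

B + 1I = [[-16, 1, -9], [14, -2, 9], [26, -2, 15]].
This matrix has rank 2, so its null space has dimension 3 − 2 = 1.

1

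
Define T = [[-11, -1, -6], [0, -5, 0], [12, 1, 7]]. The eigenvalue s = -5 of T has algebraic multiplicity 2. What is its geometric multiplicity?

T + 5I = [[-6, -1, -6], [0, 0, 0], [12, 1, 12]].
This matrix has rank 2, so its null space has dimension 3 − 2 = 1.

1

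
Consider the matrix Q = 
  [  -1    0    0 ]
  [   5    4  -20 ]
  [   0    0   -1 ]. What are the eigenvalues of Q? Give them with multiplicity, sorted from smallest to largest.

Characteristic polynomial: p(t) = t^3 - 2t^2 - 7t - 4 = (t - 4)(t + 1)^2.
Roots (with multiplicity): -1, -1, 4.

-1, -1, 4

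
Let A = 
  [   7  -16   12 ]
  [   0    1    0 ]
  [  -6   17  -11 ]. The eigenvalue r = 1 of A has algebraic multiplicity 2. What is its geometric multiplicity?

1

A − 1I = [[6, -16, 12], [0, 0, 0], [-6, 17, -12]].
This matrix has rank 2, so its null space has dimension 3 − 2 = 1.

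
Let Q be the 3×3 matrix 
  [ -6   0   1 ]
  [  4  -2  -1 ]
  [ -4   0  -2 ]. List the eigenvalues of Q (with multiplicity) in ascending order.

Characteristic polynomial: p(s) = s^3 + 10s^2 + 32s + 32 = (s + 2)(s + 4)^2.
Roots (with multiplicity): -4, -4, -2.

-4, -4, -2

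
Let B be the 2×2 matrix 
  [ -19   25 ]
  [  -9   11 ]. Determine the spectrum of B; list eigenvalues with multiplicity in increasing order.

-4, -4

Characteristic polynomial: p(t) = t^2 + 8t + 16 = (t + 4)^2.
Roots (with multiplicity): -4, -4.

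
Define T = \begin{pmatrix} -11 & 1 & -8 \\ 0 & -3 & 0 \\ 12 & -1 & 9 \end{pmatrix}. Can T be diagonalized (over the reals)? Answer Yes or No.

No

Characteristic polynomial: p(λ) = λ^3 + 5λ^2 + 3λ - 9 = (λ - 1)(λ + 3)^2.
λ = -3 has algebraic multiplicity 2; rank(T + 3I) = 2, so geometric multiplicity = 1.
Geometric multiplicity < algebraic multiplicity, so T is not diagonalizable.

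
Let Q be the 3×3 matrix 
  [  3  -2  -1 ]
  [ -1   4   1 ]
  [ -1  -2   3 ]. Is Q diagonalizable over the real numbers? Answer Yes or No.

Characteristic polynomial: p(s) = s^3 - 10s^2 + 32s - 32 = (s - 4)^2(s - 2).
s = 4 has algebraic multiplicity 2; rank(Q − 4I) = 2, so geometric multiplicity = 1.
Geometric multiplicity < algebraic multiplicity, so Q is not diagonalizable.

No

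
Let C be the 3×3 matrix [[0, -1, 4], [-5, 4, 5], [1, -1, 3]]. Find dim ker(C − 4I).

C − 4I = [[-4, -1, 4], [-5, 0, 5], [1, -1, -1]].
This matrix has rank 2, so its null space has dimension 3 − 2 = 1.

1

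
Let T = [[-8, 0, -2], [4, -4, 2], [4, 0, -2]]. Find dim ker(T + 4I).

2

T + 4I = [[-4, 0, -2], [4, 0, 2], [4, 0, 2]].
This matrix has rank 1, so its null space has dimension 3 − 1 = 2.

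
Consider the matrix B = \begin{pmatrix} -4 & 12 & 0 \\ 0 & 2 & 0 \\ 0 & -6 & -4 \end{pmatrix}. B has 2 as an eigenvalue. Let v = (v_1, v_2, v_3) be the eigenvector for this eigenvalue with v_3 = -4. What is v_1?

B − 2I = [[-6, 12, 0], [0, 0, 0], [0, -6, -6]].
Solving (B − 2I)v = 0 gives the eigenspace spanned by (8, 4, -4).
With v_3 = -4, v = (8, 4, -4), so v_1 = 8.

8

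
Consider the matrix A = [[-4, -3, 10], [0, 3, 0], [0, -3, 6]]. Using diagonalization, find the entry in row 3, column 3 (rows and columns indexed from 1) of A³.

216

Characteristic polynomial: μ^3 - 5μ^2 - 18μ + 72 = (μ - 6)(μ - 3)(μ + 4), so the eigenvalues are -4, 3, 6.
μ=-4: eigenvector (1, 0, 0).
μ=6: eigenvector (1, 0, 1).
μ=3: eigenvector (1, 1, 1).
P = [[1, 1, 1], [0, 0, 1], [0, 1, 1]], D = diag(-4, 6, 3), P⁻¹ = [[1, 0, -1], [0, -1, 1], [0, 1, 0]].
A³ = P·diag(-64, 216, 27)·P⁻¹ = [[-64, -189, 280], [0, 27, 0], [0, -189, 216]].
The requested entry is 216.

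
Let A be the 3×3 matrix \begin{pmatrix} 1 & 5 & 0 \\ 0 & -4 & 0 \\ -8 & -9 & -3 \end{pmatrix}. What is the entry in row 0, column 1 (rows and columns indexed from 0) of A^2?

-15

Characteristic polynomial: μ^3 + 6μ^2 + 5μ - 12 = (μ - 1)(μ + 3)(μ + 4), so the eigenvalues are -4, -3, 1.
μ=1: eigenvector (1, 0, -2).
μ=-3: eigenvector (0, 0, 1).
μ=-4: eigenvector (-1, 1, 1).
P = [[1, 0, -1], [0, 0, 1], [-2, 1, 1]], D = diag(1, -3, -4), P⁻¹ = [[1, 1, 0], [2, 1, 1], [0, 1, 0]].
A² = P·diag(1, 9, 16)·P⁻¹ = [[1, -15, 0], [0, 16, 0], [16, 23, 9]].
The requested entry is -15.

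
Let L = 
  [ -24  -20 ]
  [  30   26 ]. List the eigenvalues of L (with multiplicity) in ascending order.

Characteristic polynomial: p(t) = t^2 - 2t - 24 = (t - 6)(t + 4).
Roots (with multiplicity): -4, 6.

-4, 6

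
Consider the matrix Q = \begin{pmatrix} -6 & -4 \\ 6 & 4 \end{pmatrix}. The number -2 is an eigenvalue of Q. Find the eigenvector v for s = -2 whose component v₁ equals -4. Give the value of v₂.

Q + 2I = [[-4, -4], [6, 6]].
Solving (Q + 2I)v = 0 gives the eigenspace spanned by (-4, 4).
With v₁ = -4, v = (-4, 4), so v₂ = 4.

4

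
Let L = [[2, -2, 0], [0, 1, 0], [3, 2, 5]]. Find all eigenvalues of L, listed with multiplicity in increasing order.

1, 2, 5

Characteristic polynomial: p(r) = r^3 - 8r^2 + 17r - 10 = (r - 5)(r - 2)(r - 1).
Roots (with multiplicity): 1, 2, 5.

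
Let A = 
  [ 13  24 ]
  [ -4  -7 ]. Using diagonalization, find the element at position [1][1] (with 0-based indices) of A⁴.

Characteristic polynomial: t^2 - 6t + 5 = (t - 5)(t - 1), so the eigenvalues are 1, 5.
t=5: eigenvector (3, -1).
t=1: eigenvector (-2, 1).
P = [[3, -2], [-1, 1]], D = diag(5, 1), P⁻¹ = [[1, 2], [1, 3]].
A⁴ = P·diag(625, 1)·P⁻¹ = [[1873, 3744], [-624, -1247]].
The requested entry is -1247.

-1247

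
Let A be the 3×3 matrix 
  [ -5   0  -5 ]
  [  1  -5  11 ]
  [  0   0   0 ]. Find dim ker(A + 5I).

1

A + 5I = [[0, 0, -5], [1, 0, 11], [0, 0, 5]].
This matrix has rank 2, so its null space has dimension 3 − 2 = 1.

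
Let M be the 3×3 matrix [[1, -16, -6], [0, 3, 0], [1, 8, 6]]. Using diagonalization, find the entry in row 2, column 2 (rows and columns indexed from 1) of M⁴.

Characteristic polynomial: μ^3 - 10μ^2 + 33μ - 36 = (μ - 4)(μ - 3)^2, so the eigenvalues are 3, 3, 4.
μ=3: eigenvector (3, 0, -1).
μ=4: eigenvector (-2, 0, 1).
μ=3: eigenvector (-2, 1, -2).
P = [[3, -2, -2], [0, 0, 1], [-1, 1, -2]], D = diag(3, 4, 3), P⁻¹ = [[1, 6, 2], [1, 8, 3], [0, 1, 0]].
M⁴ = P·diag(81, 256, 81)·P⁻¹ = [[-269, -2800, -1050], [0, 81, 0], [175, 1400, 606]].
The requested entry is 81.

81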